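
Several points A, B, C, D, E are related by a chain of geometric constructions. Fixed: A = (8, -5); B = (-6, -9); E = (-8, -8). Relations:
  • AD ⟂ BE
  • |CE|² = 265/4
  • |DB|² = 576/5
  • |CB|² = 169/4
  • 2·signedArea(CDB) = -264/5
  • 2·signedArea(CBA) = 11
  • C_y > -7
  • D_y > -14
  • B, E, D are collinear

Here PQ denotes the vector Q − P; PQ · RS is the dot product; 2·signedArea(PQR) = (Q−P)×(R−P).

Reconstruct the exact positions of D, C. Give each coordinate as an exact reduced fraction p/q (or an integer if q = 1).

C = (0, -13/2)
D = (18/5, -69/5)

1. D_x = 18/5  [B, E, D are collinear ∩ AD ⟂ BE]
2. D_y = -69/5  [B, E, D are collinear ∩ AD ⟂ BE]
   → D = (18/5, -69/5)
3. C_x = 0  [2·signedArea(CDB) = -264/5 ∩ 2·signedArea(CBA) = 11]
4. C_y = -13/2  [2·signedArea(CDB) = -264/5 ∩ 2·signedArea(CBA) = 11]
   → C = (0, -13/2)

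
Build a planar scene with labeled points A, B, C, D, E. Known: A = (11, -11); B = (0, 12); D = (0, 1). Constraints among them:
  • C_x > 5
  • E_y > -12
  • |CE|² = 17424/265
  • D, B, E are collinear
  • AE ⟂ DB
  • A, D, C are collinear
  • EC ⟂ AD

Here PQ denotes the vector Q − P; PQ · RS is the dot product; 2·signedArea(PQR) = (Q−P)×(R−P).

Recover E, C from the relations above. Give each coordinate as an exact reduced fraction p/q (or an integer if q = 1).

C = (1584/265, -1463/265)
E = (0, -11)

1. E_x = 0  [D, B, E are collinear ∩ AE ⟂ DB]
2. E_y = -11  [D, B, E are collinear ∩ AE ⟂ DB]
   → E = (0, -11)
3. C_x = 1584/265  [A, D, C are collinear ∩ EC ⟂ AD]
4. C_y = -1463/265  [A, D, C are collinear ∩ EC ⟂ AD]
   → C = (1584/265, -1463/265)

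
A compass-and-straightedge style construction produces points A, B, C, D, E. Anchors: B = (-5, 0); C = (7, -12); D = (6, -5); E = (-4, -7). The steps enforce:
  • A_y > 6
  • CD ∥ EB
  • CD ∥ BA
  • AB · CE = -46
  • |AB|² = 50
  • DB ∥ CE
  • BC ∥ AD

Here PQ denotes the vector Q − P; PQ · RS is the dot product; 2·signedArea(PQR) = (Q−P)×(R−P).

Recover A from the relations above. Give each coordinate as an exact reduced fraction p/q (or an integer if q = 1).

1. A_x = -6  [BC ∥ AD ∩ CD ∥ BA]
2. A_y = 7  [BC ∥ AD ∩ CD ∥ BA]
   → A = (-6, 7)

A = (-6, 7)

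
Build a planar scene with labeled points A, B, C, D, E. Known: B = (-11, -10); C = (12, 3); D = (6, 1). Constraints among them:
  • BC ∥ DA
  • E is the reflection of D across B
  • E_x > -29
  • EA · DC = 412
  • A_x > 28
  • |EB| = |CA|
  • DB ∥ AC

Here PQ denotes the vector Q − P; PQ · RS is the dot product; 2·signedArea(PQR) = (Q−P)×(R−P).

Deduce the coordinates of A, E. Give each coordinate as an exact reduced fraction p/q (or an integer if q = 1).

A = (29, 14)
E = (-28, -21)

1. A_x = 29  [DB ∥ AC ∩ BC ∥ DA]
2. A_y = 14  [DB ∥ AC ∩ BC ∥ DA]
   → A = (29, 14)
3. E_x = -28  [E is the reflection of D across B]
4. E_y = -21  [E is the reflection of D across B]
   → E = (-28, -21)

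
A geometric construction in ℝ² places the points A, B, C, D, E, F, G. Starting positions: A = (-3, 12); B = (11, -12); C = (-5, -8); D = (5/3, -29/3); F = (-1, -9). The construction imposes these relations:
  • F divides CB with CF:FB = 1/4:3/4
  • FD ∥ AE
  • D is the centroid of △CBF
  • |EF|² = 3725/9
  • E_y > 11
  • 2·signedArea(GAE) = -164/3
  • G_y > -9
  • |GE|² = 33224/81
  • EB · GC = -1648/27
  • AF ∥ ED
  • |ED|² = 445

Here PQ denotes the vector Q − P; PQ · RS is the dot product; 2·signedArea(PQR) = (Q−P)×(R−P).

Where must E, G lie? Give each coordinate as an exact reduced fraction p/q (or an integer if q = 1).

E = (-1/3, 34/3)
G = (-13/9, -80/9)

1. E_x = -1/3  [AF ∥ ED ∩ FD ∥ AE]
2. E_y = 34/3  [AF ∥ ED ∩ FD ∥ AE]
   → E = (-1/3, 34/3)
3. G_x = -13/9  [2·signedArea(GAE) = -164/3 ∩ EB · GC = -1648/27]
4. G_y = -80/9  [2·signedArea(GAE) = -164/3 ∩ EB · GC = -1648/27]
   → G = (-13/9, -80/9)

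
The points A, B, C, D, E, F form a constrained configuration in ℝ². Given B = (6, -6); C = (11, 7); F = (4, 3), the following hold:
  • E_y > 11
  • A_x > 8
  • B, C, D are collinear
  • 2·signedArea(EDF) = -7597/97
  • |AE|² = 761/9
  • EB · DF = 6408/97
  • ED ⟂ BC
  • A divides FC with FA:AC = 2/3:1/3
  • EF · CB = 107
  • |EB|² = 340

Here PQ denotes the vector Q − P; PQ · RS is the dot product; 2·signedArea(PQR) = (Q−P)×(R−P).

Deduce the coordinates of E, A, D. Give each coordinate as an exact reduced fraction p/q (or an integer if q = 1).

A = (26/3, 17/3)
D = (1117/97, 809/97)
E = (2, 12)

1. E_x = 2  [line 5·x + 13·y + -166 = 0 ∩ |EB|² = 340]
2. E_y = 12  [line 5·x + 13·y + -166 = 0 ∩ |EB|² = 340]
   → E = (2, 12)
3. A_x = 26/3  [A divides FC with FA:AC = 2/3:1/3]
4. A_y = 17/3  [A divides FC with FA:AC = 2/3:1/3]
   → A = (26/3, 17/3)
5. D_x = 1117/97  [2·signedArea(EDF) = -7597/97 ∩ B, C, D are collinear]
6. D_y = 809/97  [2·signedArea(EDF) = -7597/97 ∩ B, C, D are collinear]
   → D = (1117/97, 809/97)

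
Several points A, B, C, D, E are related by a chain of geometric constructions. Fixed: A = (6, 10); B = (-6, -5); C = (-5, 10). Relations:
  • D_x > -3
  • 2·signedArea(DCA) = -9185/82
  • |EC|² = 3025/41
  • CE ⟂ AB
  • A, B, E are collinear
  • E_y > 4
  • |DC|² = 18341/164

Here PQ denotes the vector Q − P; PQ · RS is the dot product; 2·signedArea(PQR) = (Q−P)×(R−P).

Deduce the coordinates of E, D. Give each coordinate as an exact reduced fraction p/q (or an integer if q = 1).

D = (-88/41, -15/82)
E = (70/41, 190/41)

1. E_x = 70/41  [A, B, E are collinear ∩ CE ⟂ AB]
2. E_y = 190/41  [A, B, E are collinear ∩ CE ⟂ AB]
   → E = (70/41, 190/41)
3. D_y = -15/82  [2·signedArea(DCA) = -9185/82]
4. D_x = -88/41  [|DC|² = 18341/164]
   → D = (-88/41, -15/82)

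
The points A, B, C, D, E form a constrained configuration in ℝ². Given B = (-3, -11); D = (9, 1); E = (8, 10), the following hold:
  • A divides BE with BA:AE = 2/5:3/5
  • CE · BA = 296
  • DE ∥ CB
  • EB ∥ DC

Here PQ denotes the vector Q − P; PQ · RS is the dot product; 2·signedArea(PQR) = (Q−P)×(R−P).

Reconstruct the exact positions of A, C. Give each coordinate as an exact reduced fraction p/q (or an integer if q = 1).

1. A_x = 7/5  [A divides BE with BA:AE = 2/5:3/5]
2. A_y = -13/5  [A divides BE with BA:AE = 2/5:3/5]
   → A = (7/5, -13/5)
3. C_x = -2  [DE ∥ CB ∩ EB ∥ DC]
4. C_y = -20  [DE ∥ CB ∩ EB ∥ DC]
   → C = (-2, -20)

A = (7/5, -13/5)
C = (-2, -20)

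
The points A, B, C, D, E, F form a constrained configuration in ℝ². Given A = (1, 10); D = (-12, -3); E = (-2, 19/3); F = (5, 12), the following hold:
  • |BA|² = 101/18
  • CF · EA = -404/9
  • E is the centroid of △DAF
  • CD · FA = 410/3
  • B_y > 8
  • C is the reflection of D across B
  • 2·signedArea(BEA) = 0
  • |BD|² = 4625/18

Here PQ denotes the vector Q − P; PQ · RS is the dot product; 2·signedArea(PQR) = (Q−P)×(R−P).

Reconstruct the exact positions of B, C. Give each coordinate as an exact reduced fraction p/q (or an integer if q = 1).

1. B_x = -1/2  [line -11/3·x + 3·y + -79/3 = 0 ∩ |BD|² = 4625/18]
2. B_y = 49/6  [line -11/3·x + 3·y + -79/3 = 0 ∩ |BD|² = 4625/18]
   → B = (-1/2, 49/6)
3. C_x = 11  [C is the reflection of D across B]
4. C_y = 58/3  [C is the reflection of D across B]
   → C = (11, 58/3)

B = (-1/2, 49/6)
C = (11, 58/3)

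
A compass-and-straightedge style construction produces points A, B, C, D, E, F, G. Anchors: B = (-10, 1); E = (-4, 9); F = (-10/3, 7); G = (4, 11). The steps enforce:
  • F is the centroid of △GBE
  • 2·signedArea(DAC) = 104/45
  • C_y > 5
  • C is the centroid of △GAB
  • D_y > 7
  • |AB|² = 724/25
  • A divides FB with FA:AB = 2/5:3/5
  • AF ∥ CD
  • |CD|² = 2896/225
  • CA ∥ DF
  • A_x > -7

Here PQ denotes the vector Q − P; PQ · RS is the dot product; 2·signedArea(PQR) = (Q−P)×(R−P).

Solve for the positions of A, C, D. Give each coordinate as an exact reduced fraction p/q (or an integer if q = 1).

1. A_x = -6  [A divides FB with FA:AB = 2/5:3/5]
2. A_y = 23/5  [A divides FB with FA:AB = 2/5:3/5]
   → A = (-6, 23/5)
3. C_x = -4  [C is the centroid of △GAB]
4. C_y = 83/15  [C is the centroid of △GAB]
   → C = (-4, 83/15)
5. D_x = -4/3  [CA ∥ DF ∩ AF ∥ CD]
6. D_y = 119/15  [CA ∥ DF ∩ AF ∥ CD]
   → D = (-4/3, 119/15)

A = (-6, 23/5)
C = (-4, 83/15)
D = (-4/3, 119/15)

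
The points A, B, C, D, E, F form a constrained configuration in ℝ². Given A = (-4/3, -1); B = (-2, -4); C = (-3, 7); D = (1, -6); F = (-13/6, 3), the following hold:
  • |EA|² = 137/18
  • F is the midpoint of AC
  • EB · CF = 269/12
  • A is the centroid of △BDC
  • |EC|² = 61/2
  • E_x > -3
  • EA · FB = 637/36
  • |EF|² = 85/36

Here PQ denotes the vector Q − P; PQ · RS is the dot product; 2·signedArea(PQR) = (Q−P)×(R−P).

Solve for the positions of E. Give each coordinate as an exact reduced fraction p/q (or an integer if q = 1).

E = (-5/2, 3/2)

1. E_x = -5/2  [EA · FB = 637/36 ∩ EB · CF = 269/12]
2. E_y = 3/2  [EA · FB = 637/36 ∩ EB · CF = 269/12]
   → E = (-5/2, 3/2)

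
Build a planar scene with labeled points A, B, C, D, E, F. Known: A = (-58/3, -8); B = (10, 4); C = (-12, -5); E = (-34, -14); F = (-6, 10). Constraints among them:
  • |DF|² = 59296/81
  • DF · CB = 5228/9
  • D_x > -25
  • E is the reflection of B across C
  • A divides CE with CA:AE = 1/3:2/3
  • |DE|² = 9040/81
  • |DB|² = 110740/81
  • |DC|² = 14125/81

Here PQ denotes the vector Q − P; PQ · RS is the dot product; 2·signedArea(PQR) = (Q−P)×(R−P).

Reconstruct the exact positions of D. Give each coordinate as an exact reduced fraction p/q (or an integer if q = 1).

1. D_x = -218/9  [line -22·x + -9·y + -5606/9 = 0 ∩ |DF|² = 59296/81]
2. D_y = -10  [line -22·x + -9·y + -5606/9 = 0 ∩ |DF|² = 59296/81]
   → D = (-218/9, -10)

D = (-218/9, -10)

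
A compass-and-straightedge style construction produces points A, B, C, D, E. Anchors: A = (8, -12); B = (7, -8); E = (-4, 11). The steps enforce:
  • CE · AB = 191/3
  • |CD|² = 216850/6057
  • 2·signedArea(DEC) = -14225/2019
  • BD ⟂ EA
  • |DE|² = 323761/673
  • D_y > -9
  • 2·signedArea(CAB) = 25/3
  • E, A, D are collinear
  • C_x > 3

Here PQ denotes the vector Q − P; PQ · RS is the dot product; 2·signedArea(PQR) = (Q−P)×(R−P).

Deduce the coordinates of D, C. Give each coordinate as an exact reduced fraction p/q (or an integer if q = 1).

1. D_x = 4136/673  [E, A, D are collinear ∩ BD ⟂ EA]
2. D_y = -5684/673  [E, A, D are collinear ∩ BD ⟂ EA]
   → D = (4136/673, -5684/673)
3. C_x = 11/3  [2·signedArea(CAB) = 25/3 ∩ CE · AB = 191/3]
4. C_y = -3  [2·signedArea(CAB) = 25/3 ∩ CE · AB = 191/3]
   → C = (11/3, -3)

C = (11/3, -3)
D = (4136/673, -5684/673)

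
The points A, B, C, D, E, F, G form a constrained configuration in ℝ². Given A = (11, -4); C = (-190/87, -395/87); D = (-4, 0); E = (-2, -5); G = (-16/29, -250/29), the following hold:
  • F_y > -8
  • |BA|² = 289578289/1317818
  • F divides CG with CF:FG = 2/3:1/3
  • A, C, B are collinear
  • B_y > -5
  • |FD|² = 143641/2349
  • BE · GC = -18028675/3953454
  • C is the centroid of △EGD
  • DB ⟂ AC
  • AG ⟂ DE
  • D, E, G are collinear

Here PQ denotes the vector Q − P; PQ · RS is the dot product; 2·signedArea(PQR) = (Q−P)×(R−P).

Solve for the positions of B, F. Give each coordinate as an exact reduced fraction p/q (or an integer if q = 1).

B = (-5022501/1317818, -6071071/1317818)
F = (-286/261, -1895/261)

1. B_x = -5022501/1317818  [A, C, B are collinear ∩ DB ⟂ AC]
2. B_y = -6071071/1317818  [A, C, B are collinear ∩ DB ⟂ AC]
   → B = (-5022501/1317818, -6071071/1317818)
3. F_x = -286/261  [F divides CG with CF:FG = 2/3:1/3]
4. F_y = -1895/261  [F divides CG with CF:FG = 2/3:1/3]
   → F = (-286/261, -1895/261)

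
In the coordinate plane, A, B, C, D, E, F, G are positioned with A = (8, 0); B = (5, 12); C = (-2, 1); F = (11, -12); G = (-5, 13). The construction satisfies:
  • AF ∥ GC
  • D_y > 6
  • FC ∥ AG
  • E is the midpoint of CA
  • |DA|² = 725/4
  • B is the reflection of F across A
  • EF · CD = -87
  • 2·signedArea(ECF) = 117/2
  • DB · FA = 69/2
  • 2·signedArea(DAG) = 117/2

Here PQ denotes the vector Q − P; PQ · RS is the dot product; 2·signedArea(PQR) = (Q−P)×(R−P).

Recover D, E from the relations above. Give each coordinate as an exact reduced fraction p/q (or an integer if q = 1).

D = (-7/2, 7)
E = (3, 1/2)

1. D_x = -7/2  [2·signedArea(DAG) = 117/2 ∩ DB · FA = 69/2]
2. D_y = 7  [2·signedArea(DAG) = 117/2 ∩ DB · FA = 69/2]
   → D = (-7/2, 7)
3. E_x = 3  [E is the midpoint of CA]
4. E_y = 1/2  [E is the midpoint of CA]
   → E = (3, 1/2)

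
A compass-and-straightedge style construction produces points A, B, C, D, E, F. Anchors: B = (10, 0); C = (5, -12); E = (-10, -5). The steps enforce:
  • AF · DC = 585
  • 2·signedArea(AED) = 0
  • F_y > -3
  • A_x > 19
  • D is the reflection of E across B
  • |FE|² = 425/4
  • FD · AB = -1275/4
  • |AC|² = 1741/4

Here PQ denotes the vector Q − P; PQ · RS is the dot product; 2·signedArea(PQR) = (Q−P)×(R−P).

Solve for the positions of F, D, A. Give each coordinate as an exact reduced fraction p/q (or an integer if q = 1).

A = (20, 5/2)
D = (30, 5)
F = (0, -5/2)

1. D_x = 30  [D is the reflection of E across B]
2. D_y = 5  [D is the reflection of E across B]
   → D = (30, 5)
3. A_x = 20  [line -10·x + 40·y + 100 = 0 ∩ |AC|² = 1741/4]
4. A_y = 5/2  [line -10·x + 40·y + 100 = 0 ∩ |AC|² = 1741/4]
   → A = (20, 5/2)
5. F_x = 0  [FD · AB = -1275/4 ∩ AF · DC = 585]
6. F_y = -5/2  [FD · AB = -1275/4 ∩ AF · DC = 585]
   → F = (0, -5/2)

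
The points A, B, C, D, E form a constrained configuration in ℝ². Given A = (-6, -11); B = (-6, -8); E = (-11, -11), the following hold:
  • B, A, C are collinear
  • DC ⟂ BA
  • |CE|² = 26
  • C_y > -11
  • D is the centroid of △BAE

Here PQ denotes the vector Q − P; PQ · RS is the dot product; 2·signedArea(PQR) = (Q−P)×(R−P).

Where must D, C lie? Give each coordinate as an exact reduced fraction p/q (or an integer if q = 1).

C = (-6, -10)
D = (-23/3, -10)

1. D_x = -23/3  [D is the centroid of △BAE]
2. D_y = -10  [D is the centroid of △BAE]
   → D = (-23/3, -10)
3. C_x = -6  [B, A, C are collinear ∩ DC ⟂ BA]
4. C_y = -10  [B, A, C are collinear ∩ DC ⟂ BA]
   → C = (-6, -10)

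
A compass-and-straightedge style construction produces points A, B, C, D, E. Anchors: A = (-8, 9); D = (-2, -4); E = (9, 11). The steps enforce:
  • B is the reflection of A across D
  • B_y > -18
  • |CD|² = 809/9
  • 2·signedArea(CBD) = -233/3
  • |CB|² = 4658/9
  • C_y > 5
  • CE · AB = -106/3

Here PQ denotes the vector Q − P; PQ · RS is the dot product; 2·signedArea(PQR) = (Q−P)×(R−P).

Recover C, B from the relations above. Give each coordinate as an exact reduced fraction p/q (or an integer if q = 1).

1. B_x = 4  [B is the reflection of A across D]
2. B_y = -17  [B is the reflection of A across D]
   → B = (4, -17)
3. C_x = -1/3  [2·signedArea(CBD) = -233/3 ∩ CE · AB = -106/3]
4. C_y = 16/3  [2·signedArea(CBD) = -233/3 ∩ CE · AB = -106/3]
   → C = (-1/3, 16/3)

B = (4, -17)
C = (-1/3, 16/3)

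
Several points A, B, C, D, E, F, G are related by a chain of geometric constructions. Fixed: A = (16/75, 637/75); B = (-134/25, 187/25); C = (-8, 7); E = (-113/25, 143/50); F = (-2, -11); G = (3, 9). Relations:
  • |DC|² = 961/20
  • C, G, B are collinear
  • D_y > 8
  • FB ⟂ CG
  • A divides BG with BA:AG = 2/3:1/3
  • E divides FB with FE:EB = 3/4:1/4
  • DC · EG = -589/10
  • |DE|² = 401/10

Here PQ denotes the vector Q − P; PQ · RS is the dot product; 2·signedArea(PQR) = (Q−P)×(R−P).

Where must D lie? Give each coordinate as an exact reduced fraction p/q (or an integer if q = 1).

1. D_x = -59/50  [line -188/25·x + -307/50·y + 1043/25 = 0 ∩ |DE|² = 401/10]
2. D_y = 206/25  [line -188/25·x + -307/50·y + 1043/25 = 0 ∩ |DE|² = 401/10]
   → D = (-59/50, 206/25)

D = (-59/50, 206/25)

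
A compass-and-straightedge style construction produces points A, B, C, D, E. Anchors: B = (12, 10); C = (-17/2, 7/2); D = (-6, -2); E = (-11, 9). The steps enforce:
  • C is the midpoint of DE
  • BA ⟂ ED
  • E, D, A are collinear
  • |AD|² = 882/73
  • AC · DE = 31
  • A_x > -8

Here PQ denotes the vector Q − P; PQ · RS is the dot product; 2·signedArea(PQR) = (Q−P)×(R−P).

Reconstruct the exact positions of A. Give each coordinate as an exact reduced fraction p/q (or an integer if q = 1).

1. A_x = -543/73  [E, D, A are collinear ∩ BA ⟂ ED]
2. A_y = 85/73  [E, D, A are collinear ∩ BA ⟂ ED]
   → A = (-543/73, 85/73)

A = (-543/73, 85/73)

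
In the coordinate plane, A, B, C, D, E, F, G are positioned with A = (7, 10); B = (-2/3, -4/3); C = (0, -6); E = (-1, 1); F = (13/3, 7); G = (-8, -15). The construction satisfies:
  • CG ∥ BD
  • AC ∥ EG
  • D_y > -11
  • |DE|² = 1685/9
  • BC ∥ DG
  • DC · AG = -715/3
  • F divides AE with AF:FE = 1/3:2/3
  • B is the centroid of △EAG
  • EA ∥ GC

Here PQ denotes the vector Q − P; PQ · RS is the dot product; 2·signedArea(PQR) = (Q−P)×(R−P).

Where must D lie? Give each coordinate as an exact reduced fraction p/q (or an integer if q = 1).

1. D_x = -26/3  [BC ∥ DG ∩ CG ∥ BD]
2. D_y = -31/3  [BC ∥ DG ∩ CG ∥ BD]
   → D = (-26/3, -31/3)

D = (-26/3, -31/3)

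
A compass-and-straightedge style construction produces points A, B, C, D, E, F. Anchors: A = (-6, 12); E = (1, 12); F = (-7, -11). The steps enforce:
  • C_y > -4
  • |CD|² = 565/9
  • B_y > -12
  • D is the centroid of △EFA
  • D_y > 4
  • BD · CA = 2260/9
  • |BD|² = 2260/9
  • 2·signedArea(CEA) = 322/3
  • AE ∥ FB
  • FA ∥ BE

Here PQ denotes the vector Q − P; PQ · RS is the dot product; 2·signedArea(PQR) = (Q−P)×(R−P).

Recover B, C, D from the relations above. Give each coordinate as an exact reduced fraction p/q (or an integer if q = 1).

B = (0, -11)
C = (-2, -10/3)
D = (-4, 13/3)

1. B_x = 0  [FA ∥ BE ∩ AE ∥ FB]
2. B_y = -11  [FA ∥ BE ∩ AE ∥ FB]
   → B = (0, -11)
3. C_y = -10/3  [2·signedArea(CEA) = 322/3]
4. D_x = -4  [D is the centroid of △EFA]
5. D_y = 13/3  [D is the centroid of △EFA]
   → D = (-4, 13/3)
6. C_x = -2  [2·signedArea(CEA) = 322/3 ∩ BD · CA = 2260/9]
   → C = (-2, -10/3)
7. C_y = -10/3  [2·signedArea(CEA) = 322/3 ∩ BD · CA = 2260/9]
   → C = (-2, -10/3)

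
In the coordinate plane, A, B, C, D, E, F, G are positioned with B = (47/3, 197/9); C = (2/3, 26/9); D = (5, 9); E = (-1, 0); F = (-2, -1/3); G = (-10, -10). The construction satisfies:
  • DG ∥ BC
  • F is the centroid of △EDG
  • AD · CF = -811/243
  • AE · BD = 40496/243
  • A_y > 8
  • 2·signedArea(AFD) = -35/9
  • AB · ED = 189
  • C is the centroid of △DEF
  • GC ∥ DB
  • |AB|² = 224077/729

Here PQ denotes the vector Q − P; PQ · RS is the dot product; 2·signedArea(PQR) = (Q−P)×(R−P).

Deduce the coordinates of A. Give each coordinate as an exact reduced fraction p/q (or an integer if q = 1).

A = (43/9, 220/27)

1. A_x = 43/9  [AD · CF = -811/243 ∩ AB · ED = 189]
2. A_y = 220/27  [AD · CF = -811/243 ∩ AB · ED = 189]
   → A = (43/9, 220/27)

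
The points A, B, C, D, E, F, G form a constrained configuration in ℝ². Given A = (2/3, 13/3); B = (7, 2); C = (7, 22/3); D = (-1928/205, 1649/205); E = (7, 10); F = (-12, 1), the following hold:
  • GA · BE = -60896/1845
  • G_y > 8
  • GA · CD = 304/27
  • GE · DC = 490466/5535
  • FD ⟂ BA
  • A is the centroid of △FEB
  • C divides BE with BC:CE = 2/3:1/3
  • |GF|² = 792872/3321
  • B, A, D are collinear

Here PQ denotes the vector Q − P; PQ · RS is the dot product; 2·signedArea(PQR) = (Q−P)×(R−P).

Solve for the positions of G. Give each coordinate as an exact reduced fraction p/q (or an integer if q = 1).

G = (314/205, 15607/1845)

1. G_x = 314/205  [GA · CD = 304/27 ∩ GA · BE = -60896/1845]
2. G_y = 15607/1845  [GA · CD = 304/27 ∩ GA · BE = -60896/1845]
   → G = (314/205, 15607/1845)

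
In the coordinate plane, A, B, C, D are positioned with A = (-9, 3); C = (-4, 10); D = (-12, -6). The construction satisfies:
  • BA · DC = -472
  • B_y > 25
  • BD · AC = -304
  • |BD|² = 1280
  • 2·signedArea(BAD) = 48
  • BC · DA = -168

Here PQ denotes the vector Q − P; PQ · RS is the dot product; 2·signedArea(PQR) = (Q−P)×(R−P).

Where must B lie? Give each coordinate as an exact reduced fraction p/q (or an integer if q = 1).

1. B_x = 4  [2·signedArea(BAD) = 48 ∩ BD · AC = -304]
2. B_y = 26  [2·signedArea(BAD) = 48 ∩ BD · AC = -304]
   → B = (4, 26)

B = (4, 26)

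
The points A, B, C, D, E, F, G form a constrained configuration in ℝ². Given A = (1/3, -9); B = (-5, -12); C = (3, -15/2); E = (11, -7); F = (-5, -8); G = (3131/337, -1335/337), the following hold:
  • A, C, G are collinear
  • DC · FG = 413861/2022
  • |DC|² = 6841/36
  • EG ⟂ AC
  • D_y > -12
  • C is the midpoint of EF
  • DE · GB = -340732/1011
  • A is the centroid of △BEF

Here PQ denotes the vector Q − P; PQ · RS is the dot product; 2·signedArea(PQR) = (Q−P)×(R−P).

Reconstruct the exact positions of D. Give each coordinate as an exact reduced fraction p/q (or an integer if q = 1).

D = (-31/3, -11)

1. D_x = -31/3  [DC · FG = 413861/2022 ∩ DE · GB = -340732/1011]
2. D_y = -11  [DC · FG = 413861/2022 ∩ DE · GB = -340732/1011]
   → D = (-31/3, -11)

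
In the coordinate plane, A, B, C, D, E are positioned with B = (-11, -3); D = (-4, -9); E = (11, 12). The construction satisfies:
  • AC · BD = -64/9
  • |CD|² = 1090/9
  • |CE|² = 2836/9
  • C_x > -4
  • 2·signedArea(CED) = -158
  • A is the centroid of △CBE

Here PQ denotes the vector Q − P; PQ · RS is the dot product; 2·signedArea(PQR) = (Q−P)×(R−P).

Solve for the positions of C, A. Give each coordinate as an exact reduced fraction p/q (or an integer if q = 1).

1. C_x = -11/3  [line 21·x + -15·y + 107 = 0 ∩ |CD|² = 1090/9]
2. C_y = 2  [line 21·x + -15·y + 107 = 0 ∩ |CD|² = 1090/9]
   → C = (-11/3, 2)
3. A_x = -11/9  [A is the centroid of △CBE]
4. A_y = 11/3  [A is the centroid of △CBE]
   → A = (-11/9, 11/3)

A = (-11/9, 11/3)
C = (-11/3, 2)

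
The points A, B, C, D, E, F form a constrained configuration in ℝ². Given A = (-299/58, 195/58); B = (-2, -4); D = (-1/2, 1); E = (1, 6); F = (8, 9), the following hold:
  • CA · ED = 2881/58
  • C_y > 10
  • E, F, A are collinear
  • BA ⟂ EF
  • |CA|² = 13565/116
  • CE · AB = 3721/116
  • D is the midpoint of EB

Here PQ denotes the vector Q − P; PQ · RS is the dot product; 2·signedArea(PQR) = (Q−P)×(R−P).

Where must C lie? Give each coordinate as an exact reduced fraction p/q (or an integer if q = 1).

1. C_x = 5/2  [CA · ED = 2881/58 ∩ CE · AB = 3721/116]
2. C_y = 11  [CA · ED = 2881/58 ∩ CE · AB = 3721/116]
   → C = (5/2, 11)

C = (5/2, 11)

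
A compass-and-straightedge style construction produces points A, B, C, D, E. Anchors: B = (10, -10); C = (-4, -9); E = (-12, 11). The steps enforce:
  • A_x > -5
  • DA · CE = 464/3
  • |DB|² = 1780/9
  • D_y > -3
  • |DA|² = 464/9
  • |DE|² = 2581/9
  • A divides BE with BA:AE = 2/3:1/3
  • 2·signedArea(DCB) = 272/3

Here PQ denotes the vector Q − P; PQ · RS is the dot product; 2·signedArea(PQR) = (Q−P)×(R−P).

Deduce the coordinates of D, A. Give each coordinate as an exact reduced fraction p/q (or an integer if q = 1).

1. D_x = -2  [line 1·x + 14·y + 118/3 = 0 ∩ |DB|² = 1780/9]
2. D_y = -8/3  [line 1·x + 14·y + 118/3 = 0 ∩ |DB|² = 1780/9]
   → D = (-2, -8/3)
3. A_x = -14/3  [DA · CE = 464/3 ∩ A divides BE with BA:AE = 2/3:1/3]
4. A_y = 4  [DA · CE = 464/3 ∩ A divides BE with BA:AE = 2/3:1/3]
   → A = (-14/3, 4)

A = (-14/3, 4)
D = (-2, -8/3)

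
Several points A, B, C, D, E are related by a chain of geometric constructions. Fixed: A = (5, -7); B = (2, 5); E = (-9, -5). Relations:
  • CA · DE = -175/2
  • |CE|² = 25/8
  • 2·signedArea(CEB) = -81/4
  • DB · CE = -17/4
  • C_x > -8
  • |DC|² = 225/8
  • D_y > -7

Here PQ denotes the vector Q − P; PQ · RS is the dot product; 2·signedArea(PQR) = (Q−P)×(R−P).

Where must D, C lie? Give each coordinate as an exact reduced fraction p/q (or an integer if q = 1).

C = (-29/4, -21/4)
D = (-2, -6)

1. C_x = -29/4  [line -10·x + 11·y + -59/4 = 0 ∩ |CE|² = 25/8]
2. C_y = -21/4  [line -10·x + 11·y + -59/4 = 0 ∩ |CE|² = 25/8]
   → C = (-29/4, -21/4)
3. D_x = -2  [line 7/4·x + -1/4·y + 2 = 0 ∩ |DC|² = 225/8]
4. D_y = -6  [line 7/4·x + -1/4·y + 2 = 0 ∩ |DC|² = 225/8]
   → D = (-2, -6)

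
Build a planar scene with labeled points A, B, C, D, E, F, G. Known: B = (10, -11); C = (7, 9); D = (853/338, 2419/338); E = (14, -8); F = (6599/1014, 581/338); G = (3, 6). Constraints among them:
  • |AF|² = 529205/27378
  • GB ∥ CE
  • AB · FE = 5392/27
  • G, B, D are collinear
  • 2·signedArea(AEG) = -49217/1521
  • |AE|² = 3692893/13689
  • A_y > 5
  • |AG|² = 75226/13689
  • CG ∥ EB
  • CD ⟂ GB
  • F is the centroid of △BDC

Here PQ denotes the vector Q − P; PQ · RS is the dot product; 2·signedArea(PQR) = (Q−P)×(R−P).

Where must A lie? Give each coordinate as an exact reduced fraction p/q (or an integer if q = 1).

A = (8128/1521, 1007/169)

1. A_x = 8128/1521  [AB · FE = 5392/27 ∩ 2·signedArea(AEG) = -49217/1521]
2. A_y = 1007/169  [AB · FE = 5392/27 ∩ 2·signedArea(AEG) = -49217/1521]
   → A = (8128/1521, 1007/169)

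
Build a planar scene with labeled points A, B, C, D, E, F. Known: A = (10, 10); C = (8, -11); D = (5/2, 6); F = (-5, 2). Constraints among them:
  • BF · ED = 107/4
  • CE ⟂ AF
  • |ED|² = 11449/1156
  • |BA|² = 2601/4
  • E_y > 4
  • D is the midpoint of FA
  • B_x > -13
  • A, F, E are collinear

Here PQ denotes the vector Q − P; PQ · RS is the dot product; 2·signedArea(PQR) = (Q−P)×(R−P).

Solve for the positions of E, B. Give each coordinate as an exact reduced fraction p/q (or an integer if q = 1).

1. E_x = -80/289  [A, F, E are collinear ∩ CE ⟂ AF]
2. E_y = 1306/289  [A, F, E are collinear ∩ CE ⟂ AF]
   → E = (-80/289, 1306/289)
3. B_x = -25/2  [line -1605/578·x + -428/289·y + -43549/1156 = 0 ∩ |BA|² = 2601/4]
4. B_y = -2  [line -1605/578·x + -428/289·y + -43549/1156 = 0 ∩ |BA|² = 2601/4]
   → B = (-25/2, -2)

B = (-25/2, -2)
E = (-80/289, 1306/289)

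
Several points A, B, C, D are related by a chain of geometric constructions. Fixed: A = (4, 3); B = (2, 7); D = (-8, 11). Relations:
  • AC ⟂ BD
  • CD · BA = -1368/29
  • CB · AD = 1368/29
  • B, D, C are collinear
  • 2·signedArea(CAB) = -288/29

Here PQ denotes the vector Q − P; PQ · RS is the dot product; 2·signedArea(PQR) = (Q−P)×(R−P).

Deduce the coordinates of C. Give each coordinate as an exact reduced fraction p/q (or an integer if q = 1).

C = (148/29, 167/29)

1. C_x = 148/29  [B, D, C are collinear ∩ AC ⟂ BD]
2. C_y = 167/29  [B, D, C are collinear ∩ AC ⟂ BD]
   → C = (148/29, 167/29)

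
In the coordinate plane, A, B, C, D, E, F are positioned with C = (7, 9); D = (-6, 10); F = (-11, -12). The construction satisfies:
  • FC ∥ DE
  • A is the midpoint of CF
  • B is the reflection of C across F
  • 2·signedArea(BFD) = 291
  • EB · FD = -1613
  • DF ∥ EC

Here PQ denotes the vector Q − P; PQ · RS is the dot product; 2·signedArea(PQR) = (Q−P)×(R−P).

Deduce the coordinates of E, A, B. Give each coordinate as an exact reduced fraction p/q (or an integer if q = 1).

A = (-2, -3/2)
B = (-29, -33)
E = (12, 31)

1. E_x = 12  [DF ∥ EC ∩ FC ∥ DE]
2. E_y = 31  [DF ∥ EC ∩ FC ∥ DE]
   → E = (12, 31)
3. A_x = -2  [A is the midpoint of CF]
4. A_y = -3/2  [A is the midpoint of CF]
   → A = (-2, -3/2)
5. B_x = -29  [B is the reflection of C across F]
6. B_y = -33  [B is the reflection of C across F]
   → B = (-29, -33)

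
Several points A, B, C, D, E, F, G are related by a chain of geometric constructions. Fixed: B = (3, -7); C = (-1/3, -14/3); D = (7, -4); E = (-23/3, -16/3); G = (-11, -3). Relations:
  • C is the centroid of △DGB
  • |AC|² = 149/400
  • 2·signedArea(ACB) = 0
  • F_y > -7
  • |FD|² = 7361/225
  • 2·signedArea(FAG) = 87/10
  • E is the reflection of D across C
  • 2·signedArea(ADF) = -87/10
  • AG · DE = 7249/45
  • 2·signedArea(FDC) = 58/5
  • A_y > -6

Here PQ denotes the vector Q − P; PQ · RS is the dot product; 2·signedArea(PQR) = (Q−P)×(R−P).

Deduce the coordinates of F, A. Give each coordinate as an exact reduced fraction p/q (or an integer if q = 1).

A = (1/6, -301/60)
F = (5/3, -91/15)

1. A_x = 1/6  [2·signedArea(ACB) = 0 ∩ AG · DE = 7249/45]
2. A_y = -301/60  [2·signedArea(ACB) = 0 ∩ AG · DE = 7249/45]
   → A = (1/6, -301/60)
3. F_x = 5/3  [2·signedArea(FDC) = 58/5 ∩ 2·signedArea(ADF) = -87/10]
4. F_y = -91/15  [2·signedArea(FDC) = 58/5 ∩ 2·signedArea(ADF) = -87/10]
   → F = (5/3, -91/15)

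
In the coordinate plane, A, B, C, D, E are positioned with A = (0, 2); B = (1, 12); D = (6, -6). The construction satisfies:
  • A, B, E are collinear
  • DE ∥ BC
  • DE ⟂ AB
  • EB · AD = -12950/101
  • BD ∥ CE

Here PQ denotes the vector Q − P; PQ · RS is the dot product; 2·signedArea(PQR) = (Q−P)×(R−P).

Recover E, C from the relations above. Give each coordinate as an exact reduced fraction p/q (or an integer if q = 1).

C = (-579/101, 1280/101)
E = (-74/101, -538/101)

1. E_x = -74/101  [A, B, E are collinear ∩ DE ⟂ AB]
2. E_y = -538/101  [A, B, E are collinear ∩ DE ⟂ AB]
   → E = (-74/101, -538/101)
3. C_x = -579/101  [BD ∥ CE ∩ DE ∥ BC]
4. C_y = 1280/101  [BD ∥ CE ∩ DE ∥ BC]
   → C = (-579/101, 1280/101)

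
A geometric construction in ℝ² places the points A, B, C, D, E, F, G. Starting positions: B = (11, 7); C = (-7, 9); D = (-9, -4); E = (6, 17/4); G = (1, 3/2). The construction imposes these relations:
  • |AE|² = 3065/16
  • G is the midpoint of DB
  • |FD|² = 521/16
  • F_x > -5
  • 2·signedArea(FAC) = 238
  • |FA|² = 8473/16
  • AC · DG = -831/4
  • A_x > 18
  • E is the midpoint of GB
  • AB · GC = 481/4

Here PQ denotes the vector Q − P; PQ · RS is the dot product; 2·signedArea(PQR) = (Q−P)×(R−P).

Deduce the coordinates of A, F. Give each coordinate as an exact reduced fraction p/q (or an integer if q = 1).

A = (19, -1/2)
F = (-4, -5/4)

1. A_x = 19  [AC · DG = -831/4 ∩ AB · GC = 481/4]
2. A_y = -1/2  [AC · DG = -831/4 ∩ AB · GC = 481/4]
   → A = (19, -1/2)
3. F_x = -4  [line -19/2·x + -26·y + -141/2 = 0 ∩ |FD|² = 521/16]
4. F_y = -5/4  [line -19/2·x + -26·y + -141/2 = 0 ∩ |FD|² = 521/16]
   → F = (-4, -5/4)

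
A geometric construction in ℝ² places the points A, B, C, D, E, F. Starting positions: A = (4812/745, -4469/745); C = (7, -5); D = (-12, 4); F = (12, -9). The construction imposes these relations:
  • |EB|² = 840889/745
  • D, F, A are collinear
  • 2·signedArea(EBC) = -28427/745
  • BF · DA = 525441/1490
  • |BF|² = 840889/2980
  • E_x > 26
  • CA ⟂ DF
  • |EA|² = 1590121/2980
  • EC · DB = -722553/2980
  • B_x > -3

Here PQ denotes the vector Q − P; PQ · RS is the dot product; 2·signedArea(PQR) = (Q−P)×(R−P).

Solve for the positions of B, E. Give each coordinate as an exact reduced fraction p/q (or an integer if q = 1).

1. B_x = -2064/745  [line -13752/745·x + 7449/745·y + -61311/1490 = 0 ∩ |BF|² = 840889/2980]
2. B_y = -1489/1490  [line -13752/745·x + 7449/745·y + -61311/1490 = 0 ∩ |BF|² = 840889/2980]
   → B = (-2064/745, -1489/1490)
3. E_x = 19944/745  [2·signedArea(EBC) = -28427/745 ∩ EC · DB = -722553/2980]
4. E_y = -25331/1490  [2·signedArea(EBC) = -28427/745 ∩ EC · DB = -722553/2980]
   → E = (19944/745, -25331/1490)

B = (-2064/745, -1489/1490)
E = (19944/745, -25331/1490)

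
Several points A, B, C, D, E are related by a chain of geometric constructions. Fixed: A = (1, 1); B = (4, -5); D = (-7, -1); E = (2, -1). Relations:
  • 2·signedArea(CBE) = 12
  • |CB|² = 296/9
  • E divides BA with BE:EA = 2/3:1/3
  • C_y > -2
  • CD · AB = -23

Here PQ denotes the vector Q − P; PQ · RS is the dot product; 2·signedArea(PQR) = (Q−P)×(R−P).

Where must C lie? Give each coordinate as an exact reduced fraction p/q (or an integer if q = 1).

1. C_x = -2/3  [CD · AB = -23 ∩ 2·signedArea(CBE) = 12]
2. C_y = -5/3  [CD · AB = -23 ∩ 2·signedArea(CBE) = 12]
   → C = (-2/3, -5/3)

C = (-2/3, -5/3)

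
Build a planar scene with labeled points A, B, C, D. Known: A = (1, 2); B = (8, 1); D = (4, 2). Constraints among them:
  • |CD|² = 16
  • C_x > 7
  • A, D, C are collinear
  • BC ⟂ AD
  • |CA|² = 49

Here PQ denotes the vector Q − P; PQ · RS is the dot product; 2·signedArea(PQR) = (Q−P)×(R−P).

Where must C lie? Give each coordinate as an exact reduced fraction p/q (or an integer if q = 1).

C = (8, 2)

1. C_x = 8  [A, D, C are collinear ∩ BC ⟂ AD]
2. C_y = 2  [A, D, C are collinear ∩ BC ⟂ AD]
   → C = (8, 2)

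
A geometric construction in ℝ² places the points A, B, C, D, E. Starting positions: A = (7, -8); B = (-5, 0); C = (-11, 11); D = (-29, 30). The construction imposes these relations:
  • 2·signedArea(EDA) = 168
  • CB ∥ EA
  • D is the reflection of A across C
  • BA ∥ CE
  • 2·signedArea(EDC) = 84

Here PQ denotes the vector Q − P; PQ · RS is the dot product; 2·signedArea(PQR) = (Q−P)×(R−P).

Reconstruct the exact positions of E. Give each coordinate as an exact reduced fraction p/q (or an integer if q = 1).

1. E_x = 1  [CB ∥ EA ∩ BA ∥ CE]
2. E_y = 3  [CB ∥ EA ∩ BA ∥ CE]
   → E = (1, 3)

E = (1, 3)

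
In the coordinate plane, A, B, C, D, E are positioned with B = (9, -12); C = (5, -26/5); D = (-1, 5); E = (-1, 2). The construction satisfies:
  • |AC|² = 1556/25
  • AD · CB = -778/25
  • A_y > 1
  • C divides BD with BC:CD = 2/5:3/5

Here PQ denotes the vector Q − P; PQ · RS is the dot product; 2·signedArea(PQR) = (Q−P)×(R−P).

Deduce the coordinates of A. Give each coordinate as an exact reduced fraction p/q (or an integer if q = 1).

A = (1, 8/5)

1. A_x = 1  [line -4·x + 34/5·y + -172/25 = 0 ∩ |AC|² = 1556/25]
2. A_y = 8/5  [line -4·x + 34/5·y + -172/25 = 0 ∩ |AC|² = 1556/25]
   → A = (1, 8/5)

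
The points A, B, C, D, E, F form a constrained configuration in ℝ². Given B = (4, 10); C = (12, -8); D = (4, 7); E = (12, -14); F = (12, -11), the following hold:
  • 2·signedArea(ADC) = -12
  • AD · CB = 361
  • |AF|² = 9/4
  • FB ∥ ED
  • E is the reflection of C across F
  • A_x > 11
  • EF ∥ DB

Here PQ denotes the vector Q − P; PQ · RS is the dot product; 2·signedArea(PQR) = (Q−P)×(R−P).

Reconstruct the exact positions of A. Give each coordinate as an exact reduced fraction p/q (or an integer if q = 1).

1. A_x = 12  [2·signedArea(ADC) = -12 ∩ AD · CB = 361]
2. A_y = -19/2  [2·signedArea(ADC) = -12 ∩ AD · CB = 361]
   → A = (12, -19/2)

A = (12, -19/2)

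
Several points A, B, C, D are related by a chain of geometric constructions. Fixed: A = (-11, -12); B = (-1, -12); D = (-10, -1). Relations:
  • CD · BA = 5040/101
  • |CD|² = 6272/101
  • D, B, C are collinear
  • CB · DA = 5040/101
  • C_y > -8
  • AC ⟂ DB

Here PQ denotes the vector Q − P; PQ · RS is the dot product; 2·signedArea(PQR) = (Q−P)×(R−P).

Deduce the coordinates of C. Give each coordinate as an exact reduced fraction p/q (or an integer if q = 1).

1. C_x = -506/101  [D, B, C are collinear ∩ AC ⟂ DB]
2. C_y = -717/101  [D, B, C are collinear ∩ AC ⟂ DB]
   → C = (-506/101, -717/101)

C = (-506/101, -717/101)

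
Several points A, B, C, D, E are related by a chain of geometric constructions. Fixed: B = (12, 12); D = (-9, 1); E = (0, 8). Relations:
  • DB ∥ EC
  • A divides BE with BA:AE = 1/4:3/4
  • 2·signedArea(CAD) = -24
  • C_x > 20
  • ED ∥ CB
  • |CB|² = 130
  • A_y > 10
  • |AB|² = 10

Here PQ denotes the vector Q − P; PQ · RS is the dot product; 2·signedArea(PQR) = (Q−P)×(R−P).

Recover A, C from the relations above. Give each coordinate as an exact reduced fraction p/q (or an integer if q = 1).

A = (9, 11)
C = (21, 19)

1. A_x = 9  [A divides BE with BA:AE = 1/4:3/4]
2. A_y = 11  [A divides BE with BA:AE = 1/4:3/4]
   → A = (9, 11)
3. C_x = 21  [ED ∥ CB ∩ DB ∥ EC]
4. C_y = 19  [ED ∥ CB ∩ DB ∥ EC]
   → C = (21, 19)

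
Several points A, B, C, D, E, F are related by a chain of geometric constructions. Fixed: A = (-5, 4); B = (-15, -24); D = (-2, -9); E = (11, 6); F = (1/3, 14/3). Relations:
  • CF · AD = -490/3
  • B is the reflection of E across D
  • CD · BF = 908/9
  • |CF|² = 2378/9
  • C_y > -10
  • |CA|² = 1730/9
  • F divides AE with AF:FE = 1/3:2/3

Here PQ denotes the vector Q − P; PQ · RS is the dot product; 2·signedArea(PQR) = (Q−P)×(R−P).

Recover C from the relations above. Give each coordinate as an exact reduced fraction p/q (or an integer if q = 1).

C = (-22/3, -29/3)

1. C_x = -22/3  [CF · AD = -490/3 ∩ CD · BF = 908/9]
2. C_y = -29/3  [CF · AD = -490/3 ∩ CD · BF = 908/9]
   → C = (-22/3, -29/3)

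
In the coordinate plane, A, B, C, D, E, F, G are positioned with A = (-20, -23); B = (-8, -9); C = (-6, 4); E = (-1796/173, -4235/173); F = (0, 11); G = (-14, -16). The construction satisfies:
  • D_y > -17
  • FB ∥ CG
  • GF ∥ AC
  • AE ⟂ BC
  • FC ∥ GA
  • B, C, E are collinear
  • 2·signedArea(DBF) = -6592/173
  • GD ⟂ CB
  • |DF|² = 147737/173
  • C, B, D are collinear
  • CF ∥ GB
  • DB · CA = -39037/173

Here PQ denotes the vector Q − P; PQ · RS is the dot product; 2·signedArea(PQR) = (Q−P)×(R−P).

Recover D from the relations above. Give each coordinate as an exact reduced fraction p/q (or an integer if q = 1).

D = (-1590/173, -2896/173)

1. D_x = -1590/173  [C, B, D are collinear ∩ GD ⟂ CB]
2. D_y = -2896/173  [C, B, D are collinear ∩ GD ⟂ CB]
   → D = (-1590/173, -2896/173)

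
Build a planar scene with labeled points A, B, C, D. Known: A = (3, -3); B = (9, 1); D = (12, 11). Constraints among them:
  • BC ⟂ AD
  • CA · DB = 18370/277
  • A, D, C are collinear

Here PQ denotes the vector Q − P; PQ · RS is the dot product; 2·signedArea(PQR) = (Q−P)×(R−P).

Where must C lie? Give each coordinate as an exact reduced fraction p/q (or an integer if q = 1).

1. C_x = 1821/277  [A, D, C are collinear ∩ BC ⟂ AD]
2. C_y = 709/277  [A, D, C are collinear ∩ BC ⟂ AD]
   → C = (1821/277, 709/277)

C = (1821/277, 709/277)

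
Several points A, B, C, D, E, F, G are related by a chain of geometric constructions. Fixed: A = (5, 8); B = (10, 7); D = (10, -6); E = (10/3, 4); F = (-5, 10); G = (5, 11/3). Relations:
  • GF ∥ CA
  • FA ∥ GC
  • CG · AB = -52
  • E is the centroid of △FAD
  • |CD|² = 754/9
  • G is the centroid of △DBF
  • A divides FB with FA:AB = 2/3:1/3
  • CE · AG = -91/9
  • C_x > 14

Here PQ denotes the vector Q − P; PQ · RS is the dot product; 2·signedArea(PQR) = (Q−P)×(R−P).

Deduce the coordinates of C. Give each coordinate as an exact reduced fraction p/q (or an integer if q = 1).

1. C_x = 15  [GF ∥ CA ∩ FA ∥ GC]
2. C_y = 5/3  [GF ∥ CA ∩ FA ∥ GC]
   → C = (15, 5/3)

C = (15, 5/3)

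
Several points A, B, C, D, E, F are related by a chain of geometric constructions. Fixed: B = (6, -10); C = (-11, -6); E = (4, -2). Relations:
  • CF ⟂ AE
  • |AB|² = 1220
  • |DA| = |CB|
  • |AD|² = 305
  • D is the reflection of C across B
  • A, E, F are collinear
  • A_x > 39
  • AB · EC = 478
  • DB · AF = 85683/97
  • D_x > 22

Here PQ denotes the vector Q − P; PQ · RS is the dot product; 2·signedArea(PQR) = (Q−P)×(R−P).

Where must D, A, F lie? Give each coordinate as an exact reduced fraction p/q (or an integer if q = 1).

1. D_x = 23  [D is the reflection of C across B]
2. D_y = -14  [D is the reflection of C across B]
   → D = (23, -14)
3. A_x = 40  [line 15·x + 4·y + -528 = 0 ∩ |AB|² = 1220]
4. A_y = -18  [line 15·x + 4·y + -528 = 0 ∩ |AB|² = 1220]
   → A = (40, -18)
5. F_x = -683/97  [A, E, F are collinear ∩ CF ⟂ AE]
6. F_y = 282/97  [A, E, F are collinear ∩ CF ⟂ AE]
   → F = (-683/97, 282/97)

A = (40, -18)
D = (23, -14)
F = (-683/97, 282/97)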